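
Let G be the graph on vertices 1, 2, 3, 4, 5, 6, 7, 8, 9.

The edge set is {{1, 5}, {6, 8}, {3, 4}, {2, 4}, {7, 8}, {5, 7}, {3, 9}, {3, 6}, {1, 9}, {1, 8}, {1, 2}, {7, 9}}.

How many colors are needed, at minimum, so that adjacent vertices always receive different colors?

3

The cycle 9-3-4-2-1-9 has odd length 5, so it cannot be 2-colored; at least 3 colors are needed.
3 colors suffice: 1=red, 2=green, 3=red, 4=blue, 5=blue, 6=green, 7=red, 8=blue, 9=blue. Every edge joins two different colors.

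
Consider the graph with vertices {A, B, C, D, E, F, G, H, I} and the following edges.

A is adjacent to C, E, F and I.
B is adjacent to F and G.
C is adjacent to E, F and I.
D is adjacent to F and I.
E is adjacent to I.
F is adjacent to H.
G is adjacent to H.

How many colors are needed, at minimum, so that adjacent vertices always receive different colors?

A, C, E, I form a clique, so at least 4 colors are needed.
4 colors suffice: color red → {F, G, I}; color blue → {B, C, D, H}; color green → {A}; color yellow → {E}. Each edge has distinct colors on its endpoints.

4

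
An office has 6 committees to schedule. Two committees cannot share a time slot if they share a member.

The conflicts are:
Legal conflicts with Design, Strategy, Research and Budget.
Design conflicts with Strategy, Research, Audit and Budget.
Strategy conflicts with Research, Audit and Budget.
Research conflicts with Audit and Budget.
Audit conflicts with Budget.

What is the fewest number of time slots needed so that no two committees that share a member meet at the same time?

Legal, Design, Strategy, Research, Budget all conflict with each other, so at least 5 time slots are needed.
5 time slots suffice: Legal=5, Design=4, Strategy=3, Research=2, Audit=5, Budget=1. No two conflicting committees share a time slot.

5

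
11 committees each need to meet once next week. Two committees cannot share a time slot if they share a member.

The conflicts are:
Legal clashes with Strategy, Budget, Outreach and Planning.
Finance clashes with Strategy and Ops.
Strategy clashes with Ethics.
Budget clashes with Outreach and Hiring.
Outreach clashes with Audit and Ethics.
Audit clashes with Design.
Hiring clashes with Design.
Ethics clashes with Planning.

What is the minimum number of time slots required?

3

Legal, Budget, Outreach pairwise conflict, so at least 3 time slots are needed.
3 time slots suffice: time slot 1 → {Strategy, Outreach, Design, Ops, Planning}; time slot 2 → {Legal, Finance, Audit, Hiring, Ethics}; time slot 3 → {Budget}. No two conflicting committees share a time slot.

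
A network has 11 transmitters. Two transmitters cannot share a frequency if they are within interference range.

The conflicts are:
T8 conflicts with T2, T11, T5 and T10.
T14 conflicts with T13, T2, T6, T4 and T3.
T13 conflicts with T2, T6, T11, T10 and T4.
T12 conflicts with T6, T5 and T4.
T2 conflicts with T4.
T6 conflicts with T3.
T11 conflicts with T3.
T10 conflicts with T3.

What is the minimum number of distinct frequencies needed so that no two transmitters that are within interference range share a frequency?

4

T14, T13, T2, T4 all conflict with each other, so at least 4 frequencies are needed.
A valid assignment using 4 frequencies: T8=1, T14=2, T13=1, T12=1, T2=3, T6=3, T11=2, T5=2, T10=2, T4=4, T3=1. Every pair that conflicts lands in different frequencies.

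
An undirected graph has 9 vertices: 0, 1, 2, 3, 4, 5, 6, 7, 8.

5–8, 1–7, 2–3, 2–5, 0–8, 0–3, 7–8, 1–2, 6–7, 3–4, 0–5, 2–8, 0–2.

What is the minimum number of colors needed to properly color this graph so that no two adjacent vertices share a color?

4

0, 2, 5, 8 are mutually adjacent (a clique of size 4), so at least 4 colors are needed.
One proper 4-coloring: 0=c, 1=b, 2=a, 3=b, 4=a, 5=d, 6=b, 7=a, 8=b. Every edge joins two different colors.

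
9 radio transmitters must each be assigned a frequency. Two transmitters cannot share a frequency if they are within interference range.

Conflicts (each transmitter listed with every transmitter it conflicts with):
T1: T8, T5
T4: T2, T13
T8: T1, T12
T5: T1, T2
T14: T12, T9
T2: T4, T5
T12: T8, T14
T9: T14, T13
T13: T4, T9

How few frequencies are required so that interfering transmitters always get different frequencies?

The cycle T8-T12-T14-T9-T13-T4-T2-T5-T1-T8 has odd length 9, so it cannot be 2-colored; at least 3 frequencies are needed.
A valid assignment using 3 frequencies: T1=1, T4=2, T8=2, T5=2, T14=1, T2=1, T12=3, T9=2, T13=1. No two conflicting transmitters share a frequency.

3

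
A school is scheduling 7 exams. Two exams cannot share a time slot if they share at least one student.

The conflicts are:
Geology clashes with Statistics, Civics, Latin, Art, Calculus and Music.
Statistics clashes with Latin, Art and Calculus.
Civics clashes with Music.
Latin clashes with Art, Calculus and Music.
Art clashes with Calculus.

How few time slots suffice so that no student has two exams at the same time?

Geology, Statistics, Latin, Art, Calculus all conflict with each other, so at least 5 time slots are needed.
Using 5 time slots: Geology=1, Statistics=5, Civics=2, Latin=2, Art=3, Calculus=4, Music=3. No two conflicting exams share a time slot.

5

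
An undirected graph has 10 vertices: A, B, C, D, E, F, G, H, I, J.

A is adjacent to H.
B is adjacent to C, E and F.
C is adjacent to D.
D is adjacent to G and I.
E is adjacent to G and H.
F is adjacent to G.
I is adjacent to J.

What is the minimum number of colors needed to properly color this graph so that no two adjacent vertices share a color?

3

The cycle C-D-G-F-B-C has odd length 5, so it cannot be 2-colored; at least 3 colors are needed.
A valid assignment using 3 colors: A=2, B=1, C=3, D=2, E=2, F=2, G=1, H=1, I=1, J=2. Every edge joins two different colors.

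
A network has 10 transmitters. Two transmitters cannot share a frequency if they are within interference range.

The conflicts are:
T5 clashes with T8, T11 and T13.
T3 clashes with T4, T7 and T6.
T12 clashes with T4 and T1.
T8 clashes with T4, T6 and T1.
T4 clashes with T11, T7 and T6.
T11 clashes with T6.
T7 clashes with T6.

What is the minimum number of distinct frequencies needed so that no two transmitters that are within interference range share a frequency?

T3, T4, T7, T6 pairwise conflict, so at least 4 frequencies are needed.
4 frequencies suffice: frequency 1 → {T5, T4, T1}; frequency 2 → {T12, T13, T6}; frequency 3 → {T8, T11, T7}; frequency 4 → {T3}. No two conflicting transmitters share a frequency.

4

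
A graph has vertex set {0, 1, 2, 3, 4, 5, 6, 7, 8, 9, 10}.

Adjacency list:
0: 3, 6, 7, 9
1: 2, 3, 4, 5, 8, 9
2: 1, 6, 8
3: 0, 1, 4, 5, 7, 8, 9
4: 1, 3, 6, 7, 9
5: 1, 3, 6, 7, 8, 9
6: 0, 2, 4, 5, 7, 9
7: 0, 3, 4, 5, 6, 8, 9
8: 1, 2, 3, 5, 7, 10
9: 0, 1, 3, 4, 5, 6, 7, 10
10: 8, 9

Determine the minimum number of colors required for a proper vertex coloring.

1, 3, 5, 9 are mutually adjacent (a clique of size 4), so at least 4 colors are needed.
4 colors suffice: color red → {8, 9}; color blue → {1, 7, 10}; color green → {3, 6}; color yellow → {0, 2, 4, 5}. Each edge has distinct colors on its endpoints.

4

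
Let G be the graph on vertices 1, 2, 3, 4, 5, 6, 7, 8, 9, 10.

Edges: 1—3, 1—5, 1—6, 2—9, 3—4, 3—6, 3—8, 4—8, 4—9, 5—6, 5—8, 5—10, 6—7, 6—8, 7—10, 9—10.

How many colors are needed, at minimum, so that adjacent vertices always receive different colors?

1, 3, 6 are mutually adjacent, so at least 3 colors are needed.
3 colors suffice: color red → {2, 4, 6, 10}; color blue → {1, 7, 8, 9}; color green → {3, 5}. Each edge has distinct colors on its endpoints.

3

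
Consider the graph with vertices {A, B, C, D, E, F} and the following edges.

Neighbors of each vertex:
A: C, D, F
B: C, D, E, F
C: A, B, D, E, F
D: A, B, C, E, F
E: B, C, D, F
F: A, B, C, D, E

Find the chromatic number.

5

B, C, D, E, F are mutually adjacent (a clique of size 5), so at least 5 colors are needed.
One proper 5-coloring: A=yellow, B=purple, C=green, D=red, E=yellow, F=blue. Every edge joins two different colors.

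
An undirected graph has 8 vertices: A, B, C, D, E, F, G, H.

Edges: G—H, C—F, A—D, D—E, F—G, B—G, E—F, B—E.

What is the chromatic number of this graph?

2

B and E are adjacent, so at least 2 colors are needed.
2 colors suffice: color 1 → {B, D, F, H}; color 2 → {A, C, E, G}. Each edge has distinct colors on its endpoints.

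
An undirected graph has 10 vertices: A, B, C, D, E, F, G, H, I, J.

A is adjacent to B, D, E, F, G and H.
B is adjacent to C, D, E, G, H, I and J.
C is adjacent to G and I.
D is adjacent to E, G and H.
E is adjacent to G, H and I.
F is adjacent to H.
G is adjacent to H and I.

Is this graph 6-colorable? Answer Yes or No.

The chromatic number is 6. A, B, D, E, G, H form a clique, so at least 6 colors are needed.
One proper 6-coloring: A=4, B=1, C=3, D=6, E=3, F=1, G=2, H=5, I=4, J=2.
That is already a proper 6-coloring.

Yes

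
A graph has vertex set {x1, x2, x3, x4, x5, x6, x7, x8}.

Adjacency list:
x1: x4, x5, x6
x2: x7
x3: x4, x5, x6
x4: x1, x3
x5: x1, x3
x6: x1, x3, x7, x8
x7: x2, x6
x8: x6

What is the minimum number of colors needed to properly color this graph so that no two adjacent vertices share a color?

2

x6 and x8 are adjacent, so at least 2 colors are needed.
One proper 2-coloring: x1=B, x2=R, x3=B, x4=R, x5=R, x6=R, x7=B, x8=B. Each edge has distinct colors on its endpoints.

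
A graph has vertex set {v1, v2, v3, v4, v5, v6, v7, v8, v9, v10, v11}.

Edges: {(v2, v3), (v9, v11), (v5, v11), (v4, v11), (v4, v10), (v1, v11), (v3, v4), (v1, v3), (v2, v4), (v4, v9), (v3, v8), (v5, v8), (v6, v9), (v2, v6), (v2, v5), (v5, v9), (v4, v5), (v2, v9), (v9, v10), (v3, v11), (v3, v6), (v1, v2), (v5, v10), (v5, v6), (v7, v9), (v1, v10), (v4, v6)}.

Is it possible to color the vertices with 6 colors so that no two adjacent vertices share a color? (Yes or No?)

The chromatic number is 5. v2, v4, v5, v6, v9 are mutually adjacent (a clique of size 5), so at least 5 colors are needed.
5 colors suffice: color 1 → {v3, v5, v7}; color 2 → {v1, v8, v9}; color 3 → {v4}; color 4 → {v2, v10, v11}; color 5 → {v6}.
Since 6 ≥ 5, a proper 6-coloring certainly exists.

Yes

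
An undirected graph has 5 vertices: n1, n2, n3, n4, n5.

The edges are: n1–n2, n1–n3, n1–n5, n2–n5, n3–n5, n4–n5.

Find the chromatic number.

3

n1, n3, n5 are pairwise adjacent, so at least 3 colors are needed.
3 colors suffice: n1=2, n2=3, n3=3, n4=2, n5=1. No two adjacent vertices share a color.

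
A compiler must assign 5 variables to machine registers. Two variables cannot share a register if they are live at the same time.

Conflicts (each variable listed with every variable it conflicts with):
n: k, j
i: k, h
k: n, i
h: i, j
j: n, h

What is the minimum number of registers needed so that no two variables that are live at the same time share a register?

The cycle n-j-h-i-k-n has odd length 5, so it cannot be 2-colored; at least 3 registers are needed.
Using 3 registers: n=1, i=3, k=2, h=1, j=2. Each listed conflict is separated.

3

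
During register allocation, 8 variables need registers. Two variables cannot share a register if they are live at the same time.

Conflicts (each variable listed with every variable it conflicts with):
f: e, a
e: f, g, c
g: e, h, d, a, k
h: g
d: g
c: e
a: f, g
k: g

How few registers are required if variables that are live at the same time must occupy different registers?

2

g and a conflict, so at least 2 registers are needed.
2 registers suffice: register 1 → {f, g, c}; register 2 → {e, h, d, a, k}. Each listed conflict is separated.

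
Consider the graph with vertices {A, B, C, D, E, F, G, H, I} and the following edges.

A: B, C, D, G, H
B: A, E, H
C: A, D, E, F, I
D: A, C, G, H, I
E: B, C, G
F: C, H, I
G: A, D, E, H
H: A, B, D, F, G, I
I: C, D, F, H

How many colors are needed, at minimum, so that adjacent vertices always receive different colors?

4

A, D, G, H are mutually adjacent (a clique of size 4), so at least 4 colors are needed.
4 colors suffice: A=2, B=3, C=1, D=3, E=2, F=3, G=4, H=1, I=2. No two adjacent vertices share a color.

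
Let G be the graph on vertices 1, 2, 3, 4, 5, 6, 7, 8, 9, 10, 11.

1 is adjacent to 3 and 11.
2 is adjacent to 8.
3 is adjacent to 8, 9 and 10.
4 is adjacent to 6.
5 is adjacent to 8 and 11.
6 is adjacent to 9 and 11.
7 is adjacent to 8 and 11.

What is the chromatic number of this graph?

The cycle 11-6-9-3-1-11 has odd length 5, so it cannot be 2-colored; at least 3 colors are needed.
3 colors suffice: color red → {4, 8, 9, 10, 11}; color blue → {2, 3, 5, 6, 7}; color green → {1}. No two adjacent vertices share a color.

3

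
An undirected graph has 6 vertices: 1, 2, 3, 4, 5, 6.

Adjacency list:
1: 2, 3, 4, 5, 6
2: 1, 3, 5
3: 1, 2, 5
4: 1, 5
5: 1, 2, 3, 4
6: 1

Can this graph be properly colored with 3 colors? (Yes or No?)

1, 2, 3, 5 are mutually adjacent (a clique of size 4), so at least 4 colors are needed.
So 3 colors are not enough.

No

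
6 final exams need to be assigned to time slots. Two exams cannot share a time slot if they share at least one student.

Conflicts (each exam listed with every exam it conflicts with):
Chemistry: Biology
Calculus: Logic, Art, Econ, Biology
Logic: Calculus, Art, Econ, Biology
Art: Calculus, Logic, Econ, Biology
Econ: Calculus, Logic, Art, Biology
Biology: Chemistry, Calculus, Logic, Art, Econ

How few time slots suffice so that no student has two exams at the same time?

Calculus, Logic, Art, Econ, Biology are mutually in conflict, so at least 5 time slots are needed.
5 time slots suffice: Chemistry=2, Calculus=2, Logic=3, Art=4, Econ=5, Biology=1. No two conflicting exams share a time slot.

5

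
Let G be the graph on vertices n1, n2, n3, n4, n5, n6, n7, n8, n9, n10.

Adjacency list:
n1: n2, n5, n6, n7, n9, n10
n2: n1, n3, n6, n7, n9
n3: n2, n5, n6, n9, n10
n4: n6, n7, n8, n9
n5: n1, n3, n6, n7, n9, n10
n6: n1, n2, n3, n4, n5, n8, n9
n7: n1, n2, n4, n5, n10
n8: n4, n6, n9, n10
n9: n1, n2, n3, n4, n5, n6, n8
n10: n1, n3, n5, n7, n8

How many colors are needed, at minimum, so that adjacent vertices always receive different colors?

n1, n5, n7, n10 are pairwise adjacent (a clique of size 4), so at least 4 colors are needed.
4 colors suffice: color red → {n6, n7}; color blue → {n9, n10}; color green → {n1, n3, n4}; color yellow → {n2, n5, n8}. Every edge joins two different colors.

4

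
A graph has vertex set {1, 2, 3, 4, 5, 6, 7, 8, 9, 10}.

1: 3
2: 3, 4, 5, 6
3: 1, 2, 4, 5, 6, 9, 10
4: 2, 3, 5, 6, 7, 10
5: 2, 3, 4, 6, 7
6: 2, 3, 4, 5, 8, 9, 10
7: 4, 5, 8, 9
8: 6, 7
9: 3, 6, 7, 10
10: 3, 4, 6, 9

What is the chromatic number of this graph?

2, 3, 4, 5, 6 are mutually adjacent (a clique of size 5), so at least 5 colors are needed.
5 colors suffice: color a → {1, 6, 7}; color b → {3, 8}; color c → {4, 9}; color d → {5, 10}; color e → {2}. Every edge joins two different colors.

5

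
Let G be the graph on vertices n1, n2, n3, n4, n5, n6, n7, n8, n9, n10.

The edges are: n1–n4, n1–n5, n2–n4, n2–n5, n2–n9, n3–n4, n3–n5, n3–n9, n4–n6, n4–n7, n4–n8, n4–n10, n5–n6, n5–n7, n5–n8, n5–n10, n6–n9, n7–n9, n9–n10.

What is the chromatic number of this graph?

n2 and n9 are adjacent, so at least 2 colors are needed.
2 colors suffice: color R → {n4, n5, n9}; color B → {n1, n2, n3, n6, n7, n8, n10}. Each edge has distinct colors on its endpoints.

2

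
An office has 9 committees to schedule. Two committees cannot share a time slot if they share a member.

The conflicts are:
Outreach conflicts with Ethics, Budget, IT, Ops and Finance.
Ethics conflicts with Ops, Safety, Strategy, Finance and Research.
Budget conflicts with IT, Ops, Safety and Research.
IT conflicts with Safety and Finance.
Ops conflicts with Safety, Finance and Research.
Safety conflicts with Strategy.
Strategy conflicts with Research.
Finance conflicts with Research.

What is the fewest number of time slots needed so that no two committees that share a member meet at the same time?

Outreach, Ethics, Ops, Finance pairwise conflict, so at least 4 time slots are needed.
4 time slots suffice: Outreach=4, Ethics=1, Budget=1, IT=2, Ops=2, Safety=3, Strategy=2, Finance=3, Research=4. Every pair that conflicts lands in different time slots.

4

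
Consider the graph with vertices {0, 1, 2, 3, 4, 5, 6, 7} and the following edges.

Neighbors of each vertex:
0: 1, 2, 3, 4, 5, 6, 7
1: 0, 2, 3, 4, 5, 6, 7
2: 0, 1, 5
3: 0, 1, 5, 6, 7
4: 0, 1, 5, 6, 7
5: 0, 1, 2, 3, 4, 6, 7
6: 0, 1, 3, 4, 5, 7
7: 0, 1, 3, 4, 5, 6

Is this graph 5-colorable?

0, 1, 4, 5, 6, 7 are mutually adjacent (a clique of size 6), so at least 6 colors are needed.
So 5 colors are not enough.

No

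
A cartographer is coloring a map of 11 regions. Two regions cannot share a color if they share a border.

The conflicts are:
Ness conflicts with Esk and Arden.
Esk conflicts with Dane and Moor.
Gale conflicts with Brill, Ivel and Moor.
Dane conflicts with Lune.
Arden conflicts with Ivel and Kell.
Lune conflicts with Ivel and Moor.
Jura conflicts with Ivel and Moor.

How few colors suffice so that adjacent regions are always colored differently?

Gale and Moor conflict, so at least 2 colors are needed.
One proper 2-coloring: Ness=1, Esk=2, Gale=2, Dane=1, Brill=1, Arden=2, Lune=2, Jura=2, Ivel=1, Moor=1, Kell=1. Every pair that conflicts lands in different colors.

2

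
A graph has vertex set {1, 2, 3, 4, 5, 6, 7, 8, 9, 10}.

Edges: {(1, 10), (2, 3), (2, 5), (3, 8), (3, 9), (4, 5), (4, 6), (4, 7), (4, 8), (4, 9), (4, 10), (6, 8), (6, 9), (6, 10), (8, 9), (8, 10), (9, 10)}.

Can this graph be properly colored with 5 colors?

Yes

The chromatic number is 5. 4, 6, 8, 9, 10 form a clique, so at least 5 colors are needed.
A valid assignment using 5 colors: 1=a, 2=b, 3=a, 4=a, 5=c, 6=e, 7=b, 8=d, 9=c, 10=b.
That is already a proper 5-coloring.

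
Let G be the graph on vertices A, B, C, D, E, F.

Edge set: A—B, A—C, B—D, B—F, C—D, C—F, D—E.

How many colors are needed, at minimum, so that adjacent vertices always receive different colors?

A and B are adjacent, so at least 2 colors are needed.
2 colors suffice: color 1 → {B, C, E}; color 2 → {A, D, F}. Each edge has distinct colors on its endpoints.

2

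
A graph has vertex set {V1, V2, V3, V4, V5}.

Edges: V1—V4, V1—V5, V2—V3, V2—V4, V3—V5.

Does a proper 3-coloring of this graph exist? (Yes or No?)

The chromatic number is 3. The cycle V2-V4-V1-V5-V3-V2 has odd length 5, so it cannot be 2-colored; at least 3 colors are needed.
3 colors suffice: color 1 → {V1, V3}; color 2 → {V4, V5}; color 3 → {V2}.
That is already a proper 3-coloring.

Yes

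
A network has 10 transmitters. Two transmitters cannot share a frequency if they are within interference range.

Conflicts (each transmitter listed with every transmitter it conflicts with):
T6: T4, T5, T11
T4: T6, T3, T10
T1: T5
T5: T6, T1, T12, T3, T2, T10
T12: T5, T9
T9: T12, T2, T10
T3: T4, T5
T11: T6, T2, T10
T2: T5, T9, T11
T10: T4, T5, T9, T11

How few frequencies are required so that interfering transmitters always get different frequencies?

T5 and T10 conflict, so at least 2 frequencies are needed.
Using 2 frequencies: T6=2, T4=1, T1=2, T5=1, T12=2, T9=1, T3=2, T11=1, T2=2, T10=2. No two conflicting transmitters share a frequency.

2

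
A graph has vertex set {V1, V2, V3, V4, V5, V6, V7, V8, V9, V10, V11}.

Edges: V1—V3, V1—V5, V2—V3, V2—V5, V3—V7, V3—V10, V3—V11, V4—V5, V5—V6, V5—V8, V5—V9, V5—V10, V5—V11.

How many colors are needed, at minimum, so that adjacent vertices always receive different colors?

2

V1 and V5 are adjacent, so at least 2 colors are needed.
2 colors suffice: color red → {V3, V5}; color blue → {V1, V2, V4, V6, V7, V8, V9, V10, V11}. Every edge joins two different colors.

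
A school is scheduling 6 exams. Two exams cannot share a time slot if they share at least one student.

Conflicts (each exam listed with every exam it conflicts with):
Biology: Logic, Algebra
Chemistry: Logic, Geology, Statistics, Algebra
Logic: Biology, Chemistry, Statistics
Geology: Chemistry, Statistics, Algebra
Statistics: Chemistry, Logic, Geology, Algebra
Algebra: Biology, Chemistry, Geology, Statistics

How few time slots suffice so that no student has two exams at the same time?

4

Chemistry, Geology, Statistics, Algebra are mutually in conflict, so at least 4 time slots are needed.
4 time slots suffice: time slot 1 → {Logic, Algebra}; time slot 2 → {Biology, Chemistry}; time slot 3 → {Statistics}; time slot 4 → {Geology}. No two conflicting exams share a time slot.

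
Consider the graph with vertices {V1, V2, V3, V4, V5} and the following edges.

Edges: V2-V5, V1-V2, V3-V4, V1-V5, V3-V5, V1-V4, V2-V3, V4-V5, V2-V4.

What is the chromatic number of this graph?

V2, V3, V4, V5 are pairwise adjacent (a clique of size 4), so at least 4 colors are needed.
4 colors suffice: color 1 → {V5}; color 2 → {V4}; color 3 → {V2}; color 4 → {V1, V3}. Every edge joins two different colors.

4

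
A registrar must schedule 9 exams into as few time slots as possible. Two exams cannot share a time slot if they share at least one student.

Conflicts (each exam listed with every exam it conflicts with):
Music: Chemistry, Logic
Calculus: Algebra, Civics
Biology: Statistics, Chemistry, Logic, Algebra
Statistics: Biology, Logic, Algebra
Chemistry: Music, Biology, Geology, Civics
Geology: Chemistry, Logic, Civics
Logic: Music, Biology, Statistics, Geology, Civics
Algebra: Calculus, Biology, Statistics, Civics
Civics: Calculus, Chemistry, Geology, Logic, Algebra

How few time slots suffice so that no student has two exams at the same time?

Calculus, Algebra, Civics are mutually in conflict, so at least 3 time slots are needed.
3 time slots suffice: time slot 1 → {Music, Biology, Civics}; time slot 2 → {Chemistry, Logic, Algebra}; time slot 3 → {Calculus, Statistics, Geology}. No two conflicting exams share a time slot.

3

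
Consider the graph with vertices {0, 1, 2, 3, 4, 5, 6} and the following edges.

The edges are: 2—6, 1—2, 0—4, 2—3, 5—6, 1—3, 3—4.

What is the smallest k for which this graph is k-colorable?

3

1, 2, 3 are pairwise adjacent, so at least 3 colors are needed.
3 colors suffice: color red → {0, 3, 6}; color blue → {2, 4, 5}; color green → {1}. Every edge joins two different colors.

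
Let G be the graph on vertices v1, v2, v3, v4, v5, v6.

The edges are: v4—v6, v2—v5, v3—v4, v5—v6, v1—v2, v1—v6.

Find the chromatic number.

2

v3 and v4 are adjacent, so at least 2 colors are needed.
2 colors suffice: color 1 → {v2, v3, v6}; color 2 → {v1, v4, v5}. No two adjacent vertices share a color.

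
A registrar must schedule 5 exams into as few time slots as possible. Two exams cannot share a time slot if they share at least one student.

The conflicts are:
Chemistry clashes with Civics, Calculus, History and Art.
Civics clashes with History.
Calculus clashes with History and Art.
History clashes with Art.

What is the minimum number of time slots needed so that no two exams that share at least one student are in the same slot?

Chemistry, Calculus, History, Art all conflict with each other, so at least 4 time slots are needed.
Using 4 time slots: Chemistry=1, Civics=3, Calculus=3, History=2, Art=4. Every pair that conflicts lands in different time slots.

4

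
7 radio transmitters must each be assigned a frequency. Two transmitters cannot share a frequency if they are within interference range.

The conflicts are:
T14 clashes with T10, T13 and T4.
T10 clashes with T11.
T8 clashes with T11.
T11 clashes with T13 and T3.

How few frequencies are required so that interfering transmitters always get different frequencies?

T11 and T3 conflict, so at least 2 frequencies are needed.
Using 2 frequencies: T14=1, T10=2, T8=2, T11=1, T13=2, T4=2, T3=2. Each listed conflict is separated.

2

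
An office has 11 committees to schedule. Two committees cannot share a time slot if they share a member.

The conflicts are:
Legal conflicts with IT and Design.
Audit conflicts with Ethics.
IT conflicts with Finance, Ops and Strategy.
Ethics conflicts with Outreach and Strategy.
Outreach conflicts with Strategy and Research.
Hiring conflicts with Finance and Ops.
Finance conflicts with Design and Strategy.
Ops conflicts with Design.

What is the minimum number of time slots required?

Ethics, Outreach, Strategy pairwise conflict, so at least 3 time slots are needed.
A valid assignment using 3 time slots: Legal=3, Audit=1, IT=2, Ethics=2, Outreach=3, Hiring=1, Finance=3, Ops=3, Design=1, Strategy=1, Research=1. Each listed conflict is separated.

3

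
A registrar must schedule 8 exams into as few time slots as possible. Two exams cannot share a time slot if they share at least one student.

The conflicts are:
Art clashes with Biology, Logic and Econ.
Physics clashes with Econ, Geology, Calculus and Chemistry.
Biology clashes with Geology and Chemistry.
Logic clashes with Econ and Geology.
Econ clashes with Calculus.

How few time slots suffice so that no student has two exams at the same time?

Physics, Econ, Calculus pairwise conflict, so at least 3 time slots are needed.
3 time slots suffice: Art=3, Physics=1, Biology=1, Logic=1, Econ=2, Geology=2, Calculus=3, Chemistry=2. Every pair that conflicts lands in different time slots.

3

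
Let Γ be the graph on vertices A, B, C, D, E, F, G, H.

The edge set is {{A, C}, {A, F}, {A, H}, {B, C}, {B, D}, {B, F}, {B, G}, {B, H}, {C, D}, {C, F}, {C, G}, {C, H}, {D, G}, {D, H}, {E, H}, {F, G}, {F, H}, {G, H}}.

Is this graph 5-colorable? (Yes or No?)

The chromatic number is 5. B, C, D, G, H are mutually adjacent (a clique of size 5), so at least 5 colors are needed.
5 colors suffice: color 1 → {H}; color 2 → {C, E}; color 3 → {A, B}; color 4 → {G}; color 5 → {D, F}.
That is already a proper 5-coloring.

Yes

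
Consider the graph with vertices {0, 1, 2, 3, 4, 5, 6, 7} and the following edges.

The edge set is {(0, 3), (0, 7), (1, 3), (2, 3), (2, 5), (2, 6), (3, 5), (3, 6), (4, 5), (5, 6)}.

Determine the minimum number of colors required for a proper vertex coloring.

2, 3, 5, 6 form a clique, so at least 4 colors are needed.
4 colors suffice: color red → {3, 4, 7}; color blue → {0, 1, 5}; color green → {2}; color yellow → {6}. Every edge joins two different colors.

4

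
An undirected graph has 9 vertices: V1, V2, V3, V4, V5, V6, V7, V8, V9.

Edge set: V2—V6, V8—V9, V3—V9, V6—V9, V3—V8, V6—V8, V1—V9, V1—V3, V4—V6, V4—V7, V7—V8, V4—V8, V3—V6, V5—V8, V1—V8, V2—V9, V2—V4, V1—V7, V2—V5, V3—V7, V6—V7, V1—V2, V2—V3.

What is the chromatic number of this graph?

4

V4, V6, V7, V8 are pairwise adjacent (a clique of size 4), so at least 4 colors are needed.
4 colors suffice: V1=3, V2=1, V3=2, V4=2, V5=2, V6=3, V7=4, V8=1, V9=4. Each edge has distinct colors on its endpoints.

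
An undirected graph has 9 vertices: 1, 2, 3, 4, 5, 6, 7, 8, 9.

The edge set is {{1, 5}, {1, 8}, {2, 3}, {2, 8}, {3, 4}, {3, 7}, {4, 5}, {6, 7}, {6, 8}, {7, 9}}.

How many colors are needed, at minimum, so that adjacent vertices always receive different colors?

3

The cycle 2-3-7-6-8-2 has odd length 5, so it cannot be 2-colored; at least 3 colors are needed.
A valid assignment using 3 colors: 1=blue, 2=green, 3=blue, 4=red, 5=green, 6=blue, 7=red, 8=red, 9=blue. No two adjacent vertices share a color.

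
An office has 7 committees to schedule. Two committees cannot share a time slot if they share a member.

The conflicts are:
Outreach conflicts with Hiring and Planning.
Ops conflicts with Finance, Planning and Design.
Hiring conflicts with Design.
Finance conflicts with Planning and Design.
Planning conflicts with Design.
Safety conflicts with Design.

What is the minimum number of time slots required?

Ops, Finance, Planning, Design pairwise conflict, so at least 4 time slots are needed.
4 time slots suffice: time slot 1 → {Outreach, Design}; time slot 2 → {Hiring, Planning, Safety}; time slot 3 → {Ops}; time slot 4 → {Finance}. Each listed conflict is separated.

4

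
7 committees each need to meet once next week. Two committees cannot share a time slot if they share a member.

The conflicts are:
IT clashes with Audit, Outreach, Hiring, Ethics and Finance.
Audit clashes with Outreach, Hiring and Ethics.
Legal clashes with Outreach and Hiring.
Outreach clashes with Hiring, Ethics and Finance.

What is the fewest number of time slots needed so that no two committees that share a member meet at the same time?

IT, Audit, Outreach, Hiring pairwise conflict, so at least 4 time slots are needed.
A valid assignment using 4 time slots: IT=2, Audit=4, Legal=2, Outreach=1, Hiring=3, Ethics=3, Finance=3. Each listed conflict is separated.

4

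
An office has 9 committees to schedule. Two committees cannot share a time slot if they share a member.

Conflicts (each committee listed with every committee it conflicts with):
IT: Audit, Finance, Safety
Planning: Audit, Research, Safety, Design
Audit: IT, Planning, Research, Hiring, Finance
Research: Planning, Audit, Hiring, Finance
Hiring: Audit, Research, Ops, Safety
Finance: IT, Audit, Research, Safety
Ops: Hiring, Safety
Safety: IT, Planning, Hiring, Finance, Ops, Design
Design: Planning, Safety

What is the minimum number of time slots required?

3

Planning, Safety, Design pairwise conflict, so at least 3 time slots are needed.
3 time slots suffice: IT=3, Planning=2, Audit=1, Research=3, Hiring=2, Finance=2, Ops=3, Safety=1, Design=3. No two conflicting committees share a time slot.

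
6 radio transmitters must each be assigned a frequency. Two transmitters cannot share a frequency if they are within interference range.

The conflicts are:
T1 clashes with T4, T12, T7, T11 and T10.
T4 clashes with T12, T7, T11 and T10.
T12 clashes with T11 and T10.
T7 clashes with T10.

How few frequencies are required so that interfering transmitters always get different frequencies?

T1, T4, T12, T11 are mutually in conflict, so at least 4 frequencies are needed.
4 frequencies suffice: frequency 1 → {T4}; frequency 2 → {T1}; frequency 3 → {T11, T10}; frequency 4 → {T12, T7}. Every pair that conflicts lands in different frequencies.

4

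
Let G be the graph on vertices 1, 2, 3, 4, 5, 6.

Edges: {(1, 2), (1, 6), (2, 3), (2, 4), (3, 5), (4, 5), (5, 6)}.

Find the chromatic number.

The cycle 5-3-2-1-6-5 has odd length 5, so it cannot be 2-colored; at least 3 colors are needed.
3 colors suffice: 1=c, 2=a, 3=b, 4=b, 5=a, 6=b. Every edge joins two different colors.

3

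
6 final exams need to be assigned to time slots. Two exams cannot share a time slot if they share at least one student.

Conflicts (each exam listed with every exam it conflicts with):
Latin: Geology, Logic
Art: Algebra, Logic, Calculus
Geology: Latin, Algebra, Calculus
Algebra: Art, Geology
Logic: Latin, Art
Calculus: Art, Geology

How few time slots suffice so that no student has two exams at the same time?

The cycle Logic-Art-Algebra-Geology-Latin-Logic has odd length 5, so it cannot be 2-colored; at least 3 time slots are needed.
3 time slots suffice: time slot 1 → {Art, Geology}; time slot 2 → {Latin, Algebra, Calculus}; time slot 3 → {Logic}. Each listed conflict is separated.

3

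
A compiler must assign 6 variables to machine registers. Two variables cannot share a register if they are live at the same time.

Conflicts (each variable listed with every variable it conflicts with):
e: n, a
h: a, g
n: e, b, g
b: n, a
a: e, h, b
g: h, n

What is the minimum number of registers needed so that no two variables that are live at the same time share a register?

The cycle h-a-b-n-g-h has odd length 5, so it cannot be 2-colored; at least 3 registers are needed.
3 registers suffice: e=2, h=2, n=1, b=2, a=1, g=3. Every pair that conflicts lands in different registers.

3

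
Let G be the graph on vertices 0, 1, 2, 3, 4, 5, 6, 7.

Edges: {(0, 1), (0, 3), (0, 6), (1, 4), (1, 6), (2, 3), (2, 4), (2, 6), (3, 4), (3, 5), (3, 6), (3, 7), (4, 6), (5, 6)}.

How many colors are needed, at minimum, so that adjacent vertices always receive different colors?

4

2, 3, 4, 6 are mutually adjacent (a clique of size 4), so at least 4 colors are needed.
4 colors suffice: color a → {1, 3}; color b → {6, 7}; color c → {0, 4, 5}; color d → {2}. No two adjacent vertices share a color.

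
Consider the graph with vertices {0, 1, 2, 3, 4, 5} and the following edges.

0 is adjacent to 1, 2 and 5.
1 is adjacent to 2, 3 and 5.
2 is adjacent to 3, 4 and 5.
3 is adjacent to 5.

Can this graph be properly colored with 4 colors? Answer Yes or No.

Yes

The chromatic number is 4. 0, 1, 2, 5 form a clique, so at least 4 colors are needed.
4 colors suffice: color a → {2}; color b → {4, 5}; color c → {1}; color d → {0, 3}.
That is already a proper 4-coloring.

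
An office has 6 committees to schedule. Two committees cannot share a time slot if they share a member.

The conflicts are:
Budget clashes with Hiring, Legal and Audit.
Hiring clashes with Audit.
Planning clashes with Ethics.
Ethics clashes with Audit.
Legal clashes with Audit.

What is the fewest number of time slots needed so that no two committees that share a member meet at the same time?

3

Budget, Legal, Audit all conflict with each other, so at least 3 time slots are needed.
3 time slots suffice: time slot 1 → {Planning, Audit}; time slot 2 → {Budget, Ethics}; time slot 3 → {Hiring, Legal}. Every pair that conflicts lands in different time slots.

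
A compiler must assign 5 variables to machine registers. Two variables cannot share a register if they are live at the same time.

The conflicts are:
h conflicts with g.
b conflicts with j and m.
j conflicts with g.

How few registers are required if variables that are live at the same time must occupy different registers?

2

j and g conflict, so at least 2 registers are needed.
A valid assignment using 2 registers: h=2, b=1, j=2, m=2, g=1. No two conflicting variables share a register.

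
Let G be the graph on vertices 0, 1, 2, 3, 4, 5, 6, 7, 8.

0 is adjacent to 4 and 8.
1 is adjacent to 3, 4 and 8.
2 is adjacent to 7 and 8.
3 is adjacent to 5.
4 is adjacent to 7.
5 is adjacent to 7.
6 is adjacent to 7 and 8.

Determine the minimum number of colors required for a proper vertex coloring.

The cycle 4-7-6-8-1-4 has odd length 5, so it cannot be 2-colored; at least 3 colors are needed.
3 colors suffice: color red → {3, 7, 8}; color blue → {0, 1, 2, 5, 6}; color green → {4}. Each edge has distinct colors on its endpoints.

3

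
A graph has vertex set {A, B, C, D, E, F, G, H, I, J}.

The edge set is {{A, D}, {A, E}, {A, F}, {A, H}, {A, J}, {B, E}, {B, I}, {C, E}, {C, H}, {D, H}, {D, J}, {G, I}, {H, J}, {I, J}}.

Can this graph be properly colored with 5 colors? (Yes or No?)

The chromatic number is 4. A, D, H, J are mutually adjacent (a clique of size 4), so at least 4 colors are needed.
4 colors suffice: color 1 → {A, C, I}; color 2 → {E, F, G, H}; color 3 → {B, J}; color 4 → {D}.
Since 5 ≥ 4, a proper 5-coloring certainly exists.

Yes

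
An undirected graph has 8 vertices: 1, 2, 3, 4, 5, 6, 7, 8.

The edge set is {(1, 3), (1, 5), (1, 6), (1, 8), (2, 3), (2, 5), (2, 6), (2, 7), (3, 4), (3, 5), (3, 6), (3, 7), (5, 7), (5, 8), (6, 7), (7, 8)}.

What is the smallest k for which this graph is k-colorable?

2, 3, 6, 7 are pairwise adjacent (a clique of size 4), so at least 4 colors are needed.
4 colors suffice: color a → {3, 8}; color b → {1, 4, 7}; color c → {5, 6}; color d → {2}. Every edge joins two different colors.

4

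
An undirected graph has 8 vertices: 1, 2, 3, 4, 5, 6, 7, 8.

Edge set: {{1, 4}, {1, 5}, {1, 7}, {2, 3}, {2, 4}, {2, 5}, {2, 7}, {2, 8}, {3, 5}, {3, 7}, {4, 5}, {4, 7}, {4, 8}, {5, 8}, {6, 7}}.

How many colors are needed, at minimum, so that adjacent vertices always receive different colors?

4

2, 4, 5, 8 form a clique, so at least 4 colors are needed.
One proper 4-coloring: 1=a, 2=a, 3=c, 4=c, 5=b, 6=a, 7=b, 8=d. No two adjacent vertices share a color.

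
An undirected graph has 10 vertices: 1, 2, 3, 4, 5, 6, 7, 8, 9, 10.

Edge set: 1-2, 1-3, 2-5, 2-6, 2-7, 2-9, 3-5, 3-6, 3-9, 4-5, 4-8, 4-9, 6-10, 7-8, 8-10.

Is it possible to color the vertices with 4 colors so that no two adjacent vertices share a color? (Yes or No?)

The chromatic number is 3. The cycle 8-4-9-2-7-8 has odd length 5, so it cannot be 2-colored; at least 3 colors are needed.
3 colors suffice: 1=b, 2=a, 3=a, 4=a, 5=b, 6=b, 7=c, 8=b, 9=b, 10=a.
Since 4 ≥ 3, a proper 4-coloring certainly exists.

Yes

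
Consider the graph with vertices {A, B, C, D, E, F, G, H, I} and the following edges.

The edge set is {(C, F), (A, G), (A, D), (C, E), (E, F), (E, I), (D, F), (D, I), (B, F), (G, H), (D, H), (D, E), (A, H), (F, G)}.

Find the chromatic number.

D, E, F are mutually adjacent, so at least 3 colors are needed.
3 colors suffice: color red → {F, H, I}; color blue → {B, C, D, G}; color green → {A, E}. No two adjacent vertices share a color.

3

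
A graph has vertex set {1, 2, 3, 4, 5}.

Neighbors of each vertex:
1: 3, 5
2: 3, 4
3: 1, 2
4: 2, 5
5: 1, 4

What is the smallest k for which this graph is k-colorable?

The cycle 2-4-5-1-3-2 has odd length 5, so it cannot be 2-colored; at least 3 colors are needed.
A valid assignment using 3 colors: 1=b, 2=c, 3=a, 4=b, 5=a. Each edge has distinct colors on its endpoints.

3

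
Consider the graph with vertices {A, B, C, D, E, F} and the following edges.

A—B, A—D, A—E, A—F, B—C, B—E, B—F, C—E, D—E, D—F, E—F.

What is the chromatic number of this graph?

4

A, B, E, F form a clique, so at least 4 colors are needed.
4 colors suffice: color 1 → {E}; color 2 → {C, F}; color 3 → {A}; color 4 → {B, D}. Every edge joins two different colors.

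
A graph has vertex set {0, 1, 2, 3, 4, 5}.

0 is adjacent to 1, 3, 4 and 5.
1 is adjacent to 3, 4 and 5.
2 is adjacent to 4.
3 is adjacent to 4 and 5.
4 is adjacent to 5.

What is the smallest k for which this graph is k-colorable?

0, 1, 3, 4, 5 form a clique, so at least 5 colors are needed.
5 colors suffice: color red → {4}; color blue → {2, 5}; color green → {3}; color yellow → {1}; color purple → {0}. Every edge joins two different colors.

5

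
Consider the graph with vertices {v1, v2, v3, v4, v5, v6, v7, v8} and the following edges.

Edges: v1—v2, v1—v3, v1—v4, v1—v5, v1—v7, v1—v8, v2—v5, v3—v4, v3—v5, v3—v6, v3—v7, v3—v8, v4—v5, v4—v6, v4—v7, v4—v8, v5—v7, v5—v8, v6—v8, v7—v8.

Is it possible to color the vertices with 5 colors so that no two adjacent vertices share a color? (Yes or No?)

No

v1, v3, v4, v5, v7, v8 form a clique, so at least 6 colors are needed.
So 5 colors are not enough.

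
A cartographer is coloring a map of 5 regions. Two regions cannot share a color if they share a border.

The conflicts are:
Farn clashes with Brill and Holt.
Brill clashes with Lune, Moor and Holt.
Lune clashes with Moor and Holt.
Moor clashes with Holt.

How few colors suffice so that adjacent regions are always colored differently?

Brill, Lune, Moor, Holt pairwise conflict, so at least 4 colors are needed.
4 colors suffice: color 1 → {Holt}; color 2 → {Brill}; color 3 → {Farn, Moor}; color 4 → {Lune}. No two conflicting regions share a color.

4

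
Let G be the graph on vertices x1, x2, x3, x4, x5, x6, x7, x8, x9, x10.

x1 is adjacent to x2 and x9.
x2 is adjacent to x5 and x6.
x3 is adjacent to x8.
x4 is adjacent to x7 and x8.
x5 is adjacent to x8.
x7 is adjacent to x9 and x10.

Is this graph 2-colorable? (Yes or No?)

No

The cycle x5-x2-x1-x9-x7-x4-x8-x5 has odd length 7, so it cannot be 2-colored; at least 3 colors are needed.
So 2 colors are not enough.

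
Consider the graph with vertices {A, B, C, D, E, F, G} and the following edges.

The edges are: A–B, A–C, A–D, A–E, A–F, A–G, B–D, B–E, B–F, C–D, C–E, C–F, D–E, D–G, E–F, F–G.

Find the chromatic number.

A, B, D, E form a clique, so at least 4 colors are needed.
4 colors suffice: color red → {A}; color blue → {D, F}; color green → {E, G}; color yellow → {B, C}. Every edge joins two different colors.

4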